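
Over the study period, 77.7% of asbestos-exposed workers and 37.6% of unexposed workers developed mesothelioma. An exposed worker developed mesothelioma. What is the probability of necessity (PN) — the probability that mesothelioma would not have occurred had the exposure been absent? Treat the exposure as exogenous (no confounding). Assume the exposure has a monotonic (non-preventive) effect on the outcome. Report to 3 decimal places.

p₁ = 0.777, p₀ = 0.376.
Under exogeneity and monotonicity, PN = (p₁ − p₀) / p₁.
PN = (0.777 − 0.376) / 0.777 = 0.401 / 0.777 ≈ 0.5161

PN ≈ 0.516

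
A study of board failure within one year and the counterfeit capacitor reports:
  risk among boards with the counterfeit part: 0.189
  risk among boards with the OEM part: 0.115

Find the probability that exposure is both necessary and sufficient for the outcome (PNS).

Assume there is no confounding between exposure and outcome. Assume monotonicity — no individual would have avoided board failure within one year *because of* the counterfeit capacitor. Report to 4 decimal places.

Let p₁ = 0.189, p₀ = 0.115.
Under exogeneity and monotonicity, PNS = p₁ − p₀.
PNS = 0.189 − 0.115 = 0.074

PNS ≈ 0.0740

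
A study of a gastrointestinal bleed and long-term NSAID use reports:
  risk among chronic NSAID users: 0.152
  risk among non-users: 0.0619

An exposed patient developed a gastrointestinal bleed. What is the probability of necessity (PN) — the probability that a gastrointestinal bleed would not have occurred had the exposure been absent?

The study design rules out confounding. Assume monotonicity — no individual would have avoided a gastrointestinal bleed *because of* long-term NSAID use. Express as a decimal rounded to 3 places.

PN ≈ 0.593

Let p₁ = 0.152, p₀ = 0.0619.
Under exogeneity and monotonicity, PN = (p₁ − p₀) / p₁.
PN = (0.152 − 0.0619) / 0.152 = 0.0901 / 0.152 ≈ 0.5928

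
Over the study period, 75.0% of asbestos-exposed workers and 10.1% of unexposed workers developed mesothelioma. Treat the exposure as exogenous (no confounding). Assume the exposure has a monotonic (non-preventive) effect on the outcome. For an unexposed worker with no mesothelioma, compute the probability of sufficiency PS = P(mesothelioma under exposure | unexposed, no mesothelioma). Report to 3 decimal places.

PS ≈ 0.722

p₁ = 0.75, p₀ = 0.101.
Under exogeneity and monotonicity, PS = (p₁ − p₀) / (1 − p₀).
PS = (0.75 − 0.101) / (1 − 0.101) = 0.649 / 0.899 ≈ 0.7219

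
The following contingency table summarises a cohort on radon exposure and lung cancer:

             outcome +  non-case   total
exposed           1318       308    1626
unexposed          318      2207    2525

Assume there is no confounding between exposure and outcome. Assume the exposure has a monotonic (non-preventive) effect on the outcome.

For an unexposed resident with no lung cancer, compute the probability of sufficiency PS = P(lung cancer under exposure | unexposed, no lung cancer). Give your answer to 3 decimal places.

p₁ = P(outcome | exposed) = 1318/1626 = 0.81058
p₀ = P(outcome | unexposed) = 318/2525 = 0.12594
Under exogeneity and monotonicity, PS = (p₁ − p₀)/(1 − p₀).
PS = (0.81058 − 0.12594) / 0.87406 ≈ 0.7833

PS ≈ 0.783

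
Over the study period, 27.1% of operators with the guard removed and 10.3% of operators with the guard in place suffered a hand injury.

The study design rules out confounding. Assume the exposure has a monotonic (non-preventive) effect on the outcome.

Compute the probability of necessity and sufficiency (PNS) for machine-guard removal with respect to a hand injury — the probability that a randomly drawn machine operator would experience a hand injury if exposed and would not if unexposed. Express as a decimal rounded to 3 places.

PNS ≈ 0.168

p₁ = 0.271, p₀ = 0.103.
Under exogeneity and monotonicity, PNS = p₁ − p₀.
PNS = 0.271 − 0.103 = 0.168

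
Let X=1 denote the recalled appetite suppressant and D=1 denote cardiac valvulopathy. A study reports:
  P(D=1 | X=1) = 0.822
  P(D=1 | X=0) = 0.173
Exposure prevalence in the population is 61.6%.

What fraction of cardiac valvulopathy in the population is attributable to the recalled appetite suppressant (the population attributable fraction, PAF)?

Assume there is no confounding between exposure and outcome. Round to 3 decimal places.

Let p₁ = 0.822, p₀ = 0.173.
Overall risk P(Y=1) = π·p₁ + (1−π)·p₀ = 0.616×0.822 + 0.384×0.173 = 0.57278.
Under exogeneity, PAF = [P(Y=1) − p₀] / P(Y=1).
PAF = (0.57278 − 0.173) / 0.57278 ≈ 0.6980

PAF ≈ 0.698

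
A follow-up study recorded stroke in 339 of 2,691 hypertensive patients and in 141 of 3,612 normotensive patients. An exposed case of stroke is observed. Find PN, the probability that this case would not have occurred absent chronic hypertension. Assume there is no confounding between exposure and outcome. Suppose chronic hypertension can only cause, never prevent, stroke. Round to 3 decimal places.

p₁ = P(outcome | exposed) = 339/2691 = 0.12598
p₀ = P(outcome | unexposed) = 141/3612 = 0.039037
Under exogeneity and monotonicity, PN = (p₁ − p₀) / p₁.
PN = (0.12598 − 0.039037) / 0.12598 = 0.086939 / 0.12598 ≈ 0.6901

PN ≈ 0.690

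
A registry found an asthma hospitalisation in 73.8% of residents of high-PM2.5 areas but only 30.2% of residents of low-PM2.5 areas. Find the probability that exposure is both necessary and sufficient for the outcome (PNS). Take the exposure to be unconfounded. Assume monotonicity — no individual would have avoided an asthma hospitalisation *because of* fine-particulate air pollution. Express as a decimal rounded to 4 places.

p₁ = 0.738, p₀ = 0.302.
Under exogeneity and monotonicity, PNS = p₁ − p₀.
PNS = 0.738 − 0.302 = 0.436

PNS ≈ 0.4360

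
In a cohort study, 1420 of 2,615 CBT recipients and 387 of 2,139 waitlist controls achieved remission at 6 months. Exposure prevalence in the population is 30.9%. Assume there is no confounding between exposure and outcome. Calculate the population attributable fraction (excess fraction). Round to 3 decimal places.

p₁ = P(outcome | exposed) = 1420/2615 = 0.54302
p₀ = P(outcome | unexposed) = 387/2139 = 0.18093
Overall risk P(Y=1) = π·p₁ + (1−π)·p₀ = 0.309×0.54302 + 0.691×0.18093 = 0.29281.
Under exogeneity, PAF = [P(Y=1) − p₀] / P(Y=1).
PAF = (0.29281 − 0.18093) / 0.29281 ≈ 0.3821

PAF ≈ 0.382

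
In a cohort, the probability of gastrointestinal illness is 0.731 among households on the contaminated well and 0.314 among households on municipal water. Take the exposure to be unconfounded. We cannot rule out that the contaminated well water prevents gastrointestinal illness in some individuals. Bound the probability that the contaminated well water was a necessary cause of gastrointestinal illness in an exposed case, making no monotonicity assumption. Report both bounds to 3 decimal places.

0.570 ≤ PN ≤ 0.938

Let p₁ = 0.731, p₀ = 0.314.
Under exogeneity alone the bounds on PN are max{0,(p₁−p₀)/p₁} ≤ PN ≤ min{1,(1−p₀)/p₁}.
  lower = (p₁ − p₀)/p₁ = 0.417 / 0.731 ≈ 0.5705
  upper = min{1, (1 − p₀)/p₁} = 0.686 / 0.731 ≈ 0.9384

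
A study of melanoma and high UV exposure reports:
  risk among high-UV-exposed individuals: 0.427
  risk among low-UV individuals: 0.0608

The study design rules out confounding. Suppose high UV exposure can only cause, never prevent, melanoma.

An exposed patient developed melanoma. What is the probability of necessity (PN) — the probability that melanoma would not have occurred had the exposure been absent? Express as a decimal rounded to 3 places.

PN ≈ 0.858

Let p₁ = 0.427, p₀ = 0.0608.
Under exogeneity and monotonicity, PN = (p₁ − p₀) / p₁.
PN = (0.427 − 0.0608) / 0.427 = 0.3662 / 0.427 ≈ 0.8576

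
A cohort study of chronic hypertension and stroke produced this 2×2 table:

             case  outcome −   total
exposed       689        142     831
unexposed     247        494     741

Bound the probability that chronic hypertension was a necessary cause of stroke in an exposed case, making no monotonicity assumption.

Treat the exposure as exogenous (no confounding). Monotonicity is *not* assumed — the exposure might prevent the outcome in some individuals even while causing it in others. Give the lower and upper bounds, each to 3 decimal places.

p₁ = P(outcome | exposed) = 689/831 = 0.82912
p₀ = P(outcome | unexposed) = 247/741 = 0.33333
Under exogeneity alone the bounds on PN are max{0,(p₁−p₀)/p₁} ≤ PN ≤ min{1,(1−p₀)/p₁}.
  lower = (p₁ − p₀)/p₁ = 0.49579 / 0.82912 ≈ 0.5980
  upper = min{1, (1 − p₀)/p₁} = 0.66667 / 0.82912 ≈ 0.8041

0.598 ≤ PN ≤ 0.804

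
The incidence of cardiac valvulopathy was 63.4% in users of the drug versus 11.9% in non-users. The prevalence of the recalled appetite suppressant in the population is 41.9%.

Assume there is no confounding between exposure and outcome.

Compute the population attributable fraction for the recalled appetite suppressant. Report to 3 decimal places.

PAF ≈ 0.645

p₁ = 0.634, p₀ = 0.119.
Overall risk P(Y=1) = π·p₁ + (1−π)·p₀ = 0.419×0.634 + 0.581×0.119 = 0.33478.
Under exogeneity, PAF = [P(Y=1) − p₀] / P(Y=1).
PAF = (0.33478 − 0.119) / 0.33478 ≈ 0.6445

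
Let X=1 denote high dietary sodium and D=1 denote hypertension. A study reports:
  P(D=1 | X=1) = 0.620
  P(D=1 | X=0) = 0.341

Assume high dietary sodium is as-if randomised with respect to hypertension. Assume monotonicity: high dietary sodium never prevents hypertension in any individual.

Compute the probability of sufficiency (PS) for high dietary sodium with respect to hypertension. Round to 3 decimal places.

Let p₁ = 0.62, p₀ = 0.341.
Under exogeneity and monotonicity, PS = (p₁ − p₀) / (1 − p₀).
PS = (0.62 − 0.341) / (1 − 0.341) = 0.279 / 0.659 ≈ 0.4234

PS ≈ 0.423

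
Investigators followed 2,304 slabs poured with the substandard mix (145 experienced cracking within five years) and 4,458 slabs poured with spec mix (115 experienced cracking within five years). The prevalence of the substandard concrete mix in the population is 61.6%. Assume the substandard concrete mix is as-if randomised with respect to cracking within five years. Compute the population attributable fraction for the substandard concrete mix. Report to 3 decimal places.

p₁ = P(outcome | exposed) = 145/2304 = 0.062934
p₀ = P(outcome | unexposed) = 115/4458 = 0.025796
Overall risk P(Y=1) = π·p₁ + (1−π)·p₀ = 0.616×0.062934 + 0.384×0.025796 = 0.048673.
Under exogeneity, PAF = [P(Y=1) − p₀] / P(Y=1).
PAF = (0.048673 − 0.025796) / 0.048673 ≈ 0.4700

PAF ≈ 0.470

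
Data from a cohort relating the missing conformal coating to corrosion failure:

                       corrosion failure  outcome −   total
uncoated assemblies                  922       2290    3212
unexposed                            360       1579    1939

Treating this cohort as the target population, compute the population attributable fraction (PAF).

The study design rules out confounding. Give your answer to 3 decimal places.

p₁ = P(outcome | exposed) = 922/3212 = 0.28705
p₀ = P(outcome | unexposed) = 360/1939 = 0.18566
Exposure prevalence π = 3212/5151 = 0.62357; overall risk P(Y=1) = 0.24888.
Under exogeneity, PAF = [P(Y=1) − p₀]/P(Y=1).
PAF = (0.24888 − 0.18566) / 0.24888 ≈ 0.2540

PAF ≈ 0.254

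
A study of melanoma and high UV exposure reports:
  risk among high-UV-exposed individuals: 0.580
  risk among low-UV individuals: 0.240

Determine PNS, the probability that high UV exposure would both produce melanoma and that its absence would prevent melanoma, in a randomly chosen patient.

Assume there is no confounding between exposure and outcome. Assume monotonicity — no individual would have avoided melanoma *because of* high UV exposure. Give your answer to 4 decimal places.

PNS ≈ 0.3400

Let p₁ = 0.58, p₀ = 0.24.
Under exogeneity and monotonicity, PNS = p₁ − p₀.
PNS = 0.58 − 0.24 = 0.34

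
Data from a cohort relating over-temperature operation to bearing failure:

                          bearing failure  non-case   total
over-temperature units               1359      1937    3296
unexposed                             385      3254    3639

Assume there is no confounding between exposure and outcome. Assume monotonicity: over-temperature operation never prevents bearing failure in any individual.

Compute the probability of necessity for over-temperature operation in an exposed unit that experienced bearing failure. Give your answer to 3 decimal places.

p₁ = P(outcome | exposed) = 1359/3296 = 0.41232
p₀ = P(outcome | unexposed) = 385/3639 = 0.1058
Under exogeneity and monotonicity, PN = (p₁ − p₀)/p₁.
PN = (0.41232 − 0.1058) / 0.41232 ≈ 0.7434

PN ≈ 0.743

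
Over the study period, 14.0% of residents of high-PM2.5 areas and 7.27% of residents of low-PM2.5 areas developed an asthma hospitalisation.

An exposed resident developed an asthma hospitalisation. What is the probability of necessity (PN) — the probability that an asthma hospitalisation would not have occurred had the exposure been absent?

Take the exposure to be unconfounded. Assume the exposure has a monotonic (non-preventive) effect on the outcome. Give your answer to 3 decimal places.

PN ≈ 0.481

p₁ = 0.14, p₀ = 0.0727.
Under exogeneity and monotonicity, PN = (p₁ − p₀) / p₁.
PN = (0.14 − 0.0727) / 0.14 = 0.0673 / 0.14 ≈ 0.4807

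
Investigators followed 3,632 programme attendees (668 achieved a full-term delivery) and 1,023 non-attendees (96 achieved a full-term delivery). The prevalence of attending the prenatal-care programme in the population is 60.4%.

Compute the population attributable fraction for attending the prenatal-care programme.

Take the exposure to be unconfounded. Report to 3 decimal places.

p₁ = P(outcome | exposed) = 668/3632 = 0.18392
p₀ = P(outcome | unexposed) = 96/1023 = 0.093842
Overall risk P(Y=1) = π·p₁ + (1−π)·p₀ = 0.604×0.18392 + 0.396×0.093842 = 0.14825.
Under exogeneity, PAF = [P(Y=1) − p₀] / P(Y=1).
PAF = (0.14825 − 0.093842) / 0.14825 ≈ 0.3670

PAF ≈ 0.367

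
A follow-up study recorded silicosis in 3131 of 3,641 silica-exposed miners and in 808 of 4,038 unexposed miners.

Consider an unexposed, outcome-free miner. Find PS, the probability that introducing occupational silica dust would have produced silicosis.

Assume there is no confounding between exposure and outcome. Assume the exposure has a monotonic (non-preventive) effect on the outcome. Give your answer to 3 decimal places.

PS ≈ 0.825

p₁ = P(outcome | exposed) = 3131/3641 = 0.85993
p₀ = P(outcome | unexposed) = 808/4038 = 0.2001
Under exogeneity and monotonicity, PS = (p₁ − p₀) / (1 − p₀).
PS = (0.85993 − 0.2001) / (1 − 0.2001) = 0.65983 / 0.7999 ≈ 0.8249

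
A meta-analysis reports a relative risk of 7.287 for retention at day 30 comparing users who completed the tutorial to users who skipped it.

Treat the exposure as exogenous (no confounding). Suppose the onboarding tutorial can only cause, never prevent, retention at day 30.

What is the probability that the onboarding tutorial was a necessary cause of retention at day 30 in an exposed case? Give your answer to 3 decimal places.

PN ≈ 0.863

Under exogeneity and monotonicity, PN = (RR − 1) / RR = 1 − 1/RR.
PN = (7.287 − 1) / 7.287 = 6.287 / 7.287 ≈ 0.8628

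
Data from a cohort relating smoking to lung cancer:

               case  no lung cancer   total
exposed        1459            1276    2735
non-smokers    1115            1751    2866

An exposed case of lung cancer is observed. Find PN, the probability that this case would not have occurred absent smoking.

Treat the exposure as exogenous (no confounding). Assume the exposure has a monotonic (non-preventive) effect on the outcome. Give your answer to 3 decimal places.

PN ≈ 0.271

p₁ = P(outcome | exposed) = 1459/2735 = 0.53346
p₀ = P(outcome | unexposed) = 1115/2866 = 0.38904
Under exogeneity and monotonicity, PN = (p₁ − p₀)/p₁.
PN = (0.53346 − 0.38904) / 0.53346 ≈ 0.2707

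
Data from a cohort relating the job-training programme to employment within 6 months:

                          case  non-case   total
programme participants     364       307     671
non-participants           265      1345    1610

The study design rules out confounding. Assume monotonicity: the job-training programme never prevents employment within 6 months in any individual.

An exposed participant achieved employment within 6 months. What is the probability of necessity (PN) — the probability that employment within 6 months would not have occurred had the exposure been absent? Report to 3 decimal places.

p₁ = P(outcome | exposed) = 364/671 = 0.54247
p₀ = P(outcome | unexposed) = 265/1610 = 0.1646
Under exogeneity and monotonicity, PN = (p₁ − p₀)/p₁.
PN = (0.54247 − 0.1646) / 0.54247 ≈ 0.6966

PN ≈ 0.697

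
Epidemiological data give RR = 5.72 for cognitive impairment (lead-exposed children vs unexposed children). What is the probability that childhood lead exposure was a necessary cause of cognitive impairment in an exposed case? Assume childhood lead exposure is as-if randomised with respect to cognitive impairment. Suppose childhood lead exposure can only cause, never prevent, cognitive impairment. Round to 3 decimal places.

PN ≈ 0.825

Under exogeneity and monotonicity, PN = (RR − 1) / RR = 1 − 1/RR.
PN = (5.72 − 1) / 5.72 = 4.72 / 5.72 ≈ 0.8252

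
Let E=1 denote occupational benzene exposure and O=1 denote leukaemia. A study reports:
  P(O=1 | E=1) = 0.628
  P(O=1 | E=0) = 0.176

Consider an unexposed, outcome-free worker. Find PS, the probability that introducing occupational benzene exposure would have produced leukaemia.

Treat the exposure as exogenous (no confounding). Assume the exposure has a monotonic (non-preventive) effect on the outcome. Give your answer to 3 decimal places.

PS ≈ 0.549

Let p₁ = 0.628, p₀ = 0.176.
Under exogeneity and monotonicity, PS = (p₁ − p₀) / (1 − p₀).
PS = (0.628 − 0.176) / (1 − 0.176) = 0.452 / 0.824 ≈ 0.5485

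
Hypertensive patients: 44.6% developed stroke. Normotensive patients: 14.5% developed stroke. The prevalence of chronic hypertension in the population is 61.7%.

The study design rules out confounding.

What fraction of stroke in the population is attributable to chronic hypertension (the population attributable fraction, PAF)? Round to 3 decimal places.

p₁ = 0.446, p₀ = 0.145.
Overall risk P(Y=1) = π·p₁ + (1−π)·p₀ = 0.617×0.446 + 0.383×0.145 = 0.33072.
Under exogeneity, PAF = [P(Y=1) − p₀] / P(Y=1).
PAF = (0.33072 − 0.145) / 0.33072 ≈ 0.5616

PAF ≈ 0.562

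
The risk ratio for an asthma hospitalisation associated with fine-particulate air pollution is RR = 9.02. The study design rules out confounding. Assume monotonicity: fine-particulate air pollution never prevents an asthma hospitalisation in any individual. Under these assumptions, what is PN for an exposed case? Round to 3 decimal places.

PN ≈ 0.889

Under exogeneity and monotonicity, PN = (RR − 1) / RR = 1 − 1/RR.
PN = (9.02 − 1) / 9.02 = 8.02 / 9.02 ≈ 0.8891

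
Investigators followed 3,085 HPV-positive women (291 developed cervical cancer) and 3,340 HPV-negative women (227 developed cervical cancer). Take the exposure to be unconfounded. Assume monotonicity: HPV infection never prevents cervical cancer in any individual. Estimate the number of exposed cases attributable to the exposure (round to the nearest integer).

about 81 cases

p₁ = P(outcome | exposed) = 291/3085 = 0.094327
p₀ = P(outcome | unexposed) = 227/3340 = 0.067964
PN = (p₁ − p₀)/p₁ = (0.094327 − 0.067964) / 0.094327 ≈ 0.27949.
Attributable cases ≈ PN × (exposed cases) = 0.27949 × 291 ≈ 81.33.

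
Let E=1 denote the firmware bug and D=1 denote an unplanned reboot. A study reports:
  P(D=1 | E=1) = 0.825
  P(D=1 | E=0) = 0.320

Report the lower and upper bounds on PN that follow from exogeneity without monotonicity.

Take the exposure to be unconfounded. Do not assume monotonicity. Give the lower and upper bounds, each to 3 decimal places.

0.612 ≤ PN ≤ 0.824

Let p₁ = 0.825, p₀ = 0.32.
Under exogeneity alone the bounds on PN are max{0,(p₁−p₀)/p₁} ≤ PN ≤ min{1,(1−p₀)/p₁}.
  lower = (p₁ − p₀)/p₁ = 0.505 / 0.825 ≈ 0.6121
  upper = min{1, (1 − p₀)/p₁} = 0.68 / 0.825 ≈ 0.8242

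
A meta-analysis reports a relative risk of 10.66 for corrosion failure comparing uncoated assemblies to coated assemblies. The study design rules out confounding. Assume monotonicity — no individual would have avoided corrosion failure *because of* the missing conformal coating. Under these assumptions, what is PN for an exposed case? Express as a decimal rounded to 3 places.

Under exogeneity and monotonicity, PN = (RR − 1) / RR = 1 − 1/RR.
PN = (10.66 − 1) / 10.66 = 9.66 / 10.66 ≈ 0.9062

PN ≈ 0.906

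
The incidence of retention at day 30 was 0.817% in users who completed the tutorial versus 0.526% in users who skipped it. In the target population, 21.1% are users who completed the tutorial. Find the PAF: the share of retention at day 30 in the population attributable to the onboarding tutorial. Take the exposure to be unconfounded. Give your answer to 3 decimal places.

p₁ = 0.00817, p₀ = 0.00526.
Overall risk P(Y=1) = π·p₁ + (1−π)·p₀ = 0.211×0.00817 + 0.789×0.00526 = 0.005874.
Under exogeneity, PAF = [P(Y=1) − p₀] / P(Y=1).
PAF = (0.005874 − 0.00526) / 0.005874 ≈ 0.1045

PAF ≈ 0.105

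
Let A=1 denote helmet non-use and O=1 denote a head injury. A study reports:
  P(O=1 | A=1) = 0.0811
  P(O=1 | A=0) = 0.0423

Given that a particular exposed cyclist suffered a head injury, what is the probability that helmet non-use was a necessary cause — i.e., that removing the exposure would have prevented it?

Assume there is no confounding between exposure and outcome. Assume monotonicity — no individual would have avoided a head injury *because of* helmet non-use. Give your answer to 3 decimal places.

PN ≈ 0.478

Let p₁ = 0.0811, p₀ = 0.0423.
Under exogeneity and monotonicity, PN = (p₁ − p₀) / p₁.
PN = (0.0811 − 0.0423) / 0.0811 = 0.0388 / 0.0811 ≈ 0.4784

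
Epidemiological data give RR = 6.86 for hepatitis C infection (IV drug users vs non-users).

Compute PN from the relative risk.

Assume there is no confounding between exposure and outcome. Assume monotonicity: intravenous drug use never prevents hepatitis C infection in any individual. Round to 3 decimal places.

PN ≈ 0.854

Under exogeneity and monotonicity, PN = (RR − 1) / RR = 1 − 1/RR.
PN = (6.86 − 1) / 6.86 = 5.86 / 6.86 ≈ 0.8542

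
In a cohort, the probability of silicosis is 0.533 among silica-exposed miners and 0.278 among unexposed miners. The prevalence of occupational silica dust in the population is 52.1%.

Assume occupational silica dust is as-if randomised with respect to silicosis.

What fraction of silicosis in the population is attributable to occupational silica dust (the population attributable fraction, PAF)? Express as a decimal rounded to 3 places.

PAF ≈ 0.323

Let p₁ = 0.533, p₀ = 0.278.
Overall risk P(Y=1) = π·p₁ + (1−π)·p₀ = 0.521×0.533 + 0.479×0.278 = 0.41086.
Under exogeneity, PAF = [P(Y=1) − p₀] / P(Y=1).
PAF = (0.41086 − 0.278) / 0.41086 ≈ 0.3234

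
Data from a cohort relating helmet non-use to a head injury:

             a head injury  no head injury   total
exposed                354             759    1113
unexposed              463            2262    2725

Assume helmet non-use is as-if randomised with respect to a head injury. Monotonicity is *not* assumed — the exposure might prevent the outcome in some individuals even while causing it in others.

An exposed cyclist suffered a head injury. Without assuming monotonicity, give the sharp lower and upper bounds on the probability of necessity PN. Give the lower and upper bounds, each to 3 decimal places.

0.466 ≤ PN ≤ 1.000

p₁ = P(outcome | exposed) = 354/1113 = 0.31806
p₀ = P(outcome | unexposed) = 463/2725 = 0.16991
Under exogeneity alone the bounds on PN are max{0,(p₁−p₀)/p₁} ≤ PN ≤ min{1,(1−p₀)/p₁}.
  lower = (p₁ − p₀)/p₁ = 0.14815 / 0.31806 ≈ 0.4658
  upper = min{1, (1 − p₀)/p₁} = 0.83009 / 0.31806 ≈ 2.6099 → capped at 1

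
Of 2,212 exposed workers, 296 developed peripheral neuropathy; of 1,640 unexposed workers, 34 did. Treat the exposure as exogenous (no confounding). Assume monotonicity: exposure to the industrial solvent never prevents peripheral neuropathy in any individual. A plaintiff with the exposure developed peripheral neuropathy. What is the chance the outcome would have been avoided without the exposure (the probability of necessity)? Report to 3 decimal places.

PN ≈ 0.845

p₁ = P(outcome | exposed) = 296/2212 = 0.13382
p₀ = P(outcome | unexposed) = 34/1640 = 0.020732
Under exogeneity and monotonicity, PN = (p₁ − p₀) / p₁.
PN = (0.13382 − 0.020732) / 0.13382 = 0.11308 / 0.13382 ≈ 0.8451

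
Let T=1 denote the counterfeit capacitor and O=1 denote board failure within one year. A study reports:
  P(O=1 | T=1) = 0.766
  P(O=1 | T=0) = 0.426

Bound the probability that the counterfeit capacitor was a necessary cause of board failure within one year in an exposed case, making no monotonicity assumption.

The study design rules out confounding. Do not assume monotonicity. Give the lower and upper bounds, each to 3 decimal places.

0.444 ≤ PN ≤ 0.749

Let p₁ = 0.766, p₀ = 0.426.
Under exogeneity alone the bounds on PN are max{0,(p₁−p₀)/p₁} ≤ PN ≤ min{1,(1−p₀)/p₁}.
  lower = (p₁ − p₀)/p₁ = 0.34 / 0.766 ≈ 0.4439
  upper = min{1, (1 − p₀)/p₁} = 0.574 / 0.766 ≈ 0.7493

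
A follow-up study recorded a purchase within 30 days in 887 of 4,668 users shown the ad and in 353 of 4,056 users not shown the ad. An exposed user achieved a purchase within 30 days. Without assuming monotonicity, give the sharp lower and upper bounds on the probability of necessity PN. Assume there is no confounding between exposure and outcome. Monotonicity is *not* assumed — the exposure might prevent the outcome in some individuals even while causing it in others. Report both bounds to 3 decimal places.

p₁ = P(outcome | exposed) = 887/4668 = 0.19002
p₀ = P(outcome | unexposed) = 353/4056 = 0.087032
Under exogeneity alone the bounds on PN are max{0,(p₁−p₀)/p₁} ≤ PN ≤ min{1,(1−p₀)/p₁}.
  lower = (p₁ − p₀)/p₁ = 0.10299 / 0.19002 ≈ 0.5420
  upper = min{1, (1 − p₀)/p₁} = 0.91297 / 0.19002 ≈ 4.8047 → capped at 1

0.542 ≤ PN ≤ 1.000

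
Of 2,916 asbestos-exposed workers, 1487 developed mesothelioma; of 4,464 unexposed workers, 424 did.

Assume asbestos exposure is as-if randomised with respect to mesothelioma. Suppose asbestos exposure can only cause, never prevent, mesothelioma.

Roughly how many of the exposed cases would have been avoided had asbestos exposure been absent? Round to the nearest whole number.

p₁ = P(outcome | exposed) = 1487/2916 = 0.50995
p₀ = P(outcome | unexposed) = 424/4464 = 0.094982
PN = (p₁ − p₀)/p₁ = (0.50995 − 0.094982) / 0.50995 ≈ 0.81374.
Attributable cases ≈ PN × (exposed cases) = 0.81374 × 1487 ≈ 1210.03.

about 1210 cases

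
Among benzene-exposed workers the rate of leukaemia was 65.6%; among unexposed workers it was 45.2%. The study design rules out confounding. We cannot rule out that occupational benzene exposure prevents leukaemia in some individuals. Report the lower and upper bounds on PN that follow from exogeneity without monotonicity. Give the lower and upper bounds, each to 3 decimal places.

0.311 ≤ PN ≤ 0.835

p₁ = 0.656, p₀ = 0.452.
Under exogeneity alone the bounds on PN are max{0,(p₁−p₀)/p₁} ≤ PN ≤ min{1,(1−p₀)/p₁}.
  lower = (p₁ − p₀)/p₁ = 0.204 / 0.656 ≈ 0.3110
  upper = min{1, (1 − p₀)/p₁} = 0.548 / 0.656 ≈ 0.8354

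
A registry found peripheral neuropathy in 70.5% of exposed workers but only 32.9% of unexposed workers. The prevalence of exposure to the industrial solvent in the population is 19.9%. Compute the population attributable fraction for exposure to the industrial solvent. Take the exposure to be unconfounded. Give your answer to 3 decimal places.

PAF ≈ 0.185

p₁ = 0.705, p₀ = 0.329.
Overall risk P(Y=1) = π·p₁ + (1−π)·p₀ = 0.199×0.705 + 0.801×0.329 = 0.40382.
Under exogeneity, PAF = [P(Y=1) − p₀] / P(Y=1).
PAF = (0.40382 − 0.329) / 0.40382 ≈ 0.1853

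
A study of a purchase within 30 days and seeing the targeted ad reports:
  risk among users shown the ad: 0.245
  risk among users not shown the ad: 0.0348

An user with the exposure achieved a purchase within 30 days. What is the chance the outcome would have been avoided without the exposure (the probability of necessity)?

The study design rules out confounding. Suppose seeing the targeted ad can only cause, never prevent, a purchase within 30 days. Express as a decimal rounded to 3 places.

Let p₁ = 0.245, p₀ = 0.0348.
Under exogeneity and monotonicity, PN = (p₁ − p₀) / p₁.
PN = (0.245 − 0.0348) / 0.245 = 0.2102 / 0.245 ≈ 0.8580

PN ≈ 0.858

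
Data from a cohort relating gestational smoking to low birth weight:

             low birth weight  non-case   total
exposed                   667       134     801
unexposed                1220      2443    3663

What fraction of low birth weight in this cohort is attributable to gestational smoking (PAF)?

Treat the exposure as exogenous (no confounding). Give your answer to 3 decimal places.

PAF ≈ 0.212

p₁ = P(outcome | exposed) = 667/801 = 0.83271
p₀ = P(outcome | unexposed) = 1220/3663 = 0.33306
Exposure prevalence π = 801/4464 = 0.17944; overall risk P(Y=1) = 0.42272.
Under exogeneity, PAF = [P(Y=1) − p₀]/P(Y=1).
PAF = (0.42272 − 0.33306) / 0.42272 ≈ 0.2121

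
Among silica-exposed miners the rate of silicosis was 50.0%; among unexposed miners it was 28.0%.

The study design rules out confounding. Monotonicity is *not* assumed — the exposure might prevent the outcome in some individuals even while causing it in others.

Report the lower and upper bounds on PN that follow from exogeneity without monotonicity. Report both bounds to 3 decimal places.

p₁ = 0.5, p₀ = 0.28.
Under exogeneity alone the bounds on PN are max{0,(p₁−p₀)/p₁} ≤ PN ≤ min{1,(1−p₀)/p₁}.
  lower = (p₁ − p₀)/p₁ = 0.22 / 0.5 ≈ 0.4400
  upper = min{1, (1 − p₀)/p₁} = 0.72 / 0.5 ≈ 1.4400 → capped at 1

0.440 ≤ PN ≤ 1.000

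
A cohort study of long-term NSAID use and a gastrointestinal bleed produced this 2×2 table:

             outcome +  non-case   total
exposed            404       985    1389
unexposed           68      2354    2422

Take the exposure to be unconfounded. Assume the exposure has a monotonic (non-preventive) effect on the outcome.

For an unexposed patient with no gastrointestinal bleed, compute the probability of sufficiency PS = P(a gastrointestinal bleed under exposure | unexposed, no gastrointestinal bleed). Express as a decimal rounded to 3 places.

PS ≈ 0.270

p₁ = P(outcome | exposed) = 404/1389 = 0.29086
p₀ = P(outcome | unexposed) = 68/2422 = 0.028076
Under exogeneity and monotonicity, PS = (p₁ − p₀) / (1 − p₀).
PS = (0.29086 − 0.028076) / (1 − 0.028076) = 0.26278 / 0.97192 ≈ 0.2704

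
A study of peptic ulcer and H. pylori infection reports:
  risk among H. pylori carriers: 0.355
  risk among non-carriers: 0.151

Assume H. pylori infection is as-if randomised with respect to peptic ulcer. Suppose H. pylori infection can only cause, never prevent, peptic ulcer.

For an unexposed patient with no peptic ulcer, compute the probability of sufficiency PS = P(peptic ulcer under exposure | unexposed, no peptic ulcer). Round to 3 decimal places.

Let p₁ = 0.355, p₀ = 0.151.
Under exogeneity and monotonicity, PS = (p₁ − p₀) / (1 − p₀).
PS = (0.355 − 0.151) / (1 − 0.151) = 0.204 / 0.849 ≈ 0.2403

PS ≈ 0.240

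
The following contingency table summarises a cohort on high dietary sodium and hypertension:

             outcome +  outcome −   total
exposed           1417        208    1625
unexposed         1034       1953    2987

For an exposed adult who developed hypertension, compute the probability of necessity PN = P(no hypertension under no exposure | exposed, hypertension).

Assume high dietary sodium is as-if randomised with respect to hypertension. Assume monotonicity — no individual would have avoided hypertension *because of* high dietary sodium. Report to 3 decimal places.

PN ≈ 0.603

p₁ = P(outcome | exposed) = 1417/1625 = 0.872
p₀ = P(outcome | unexposed) = 1034/2987 = 0.34617
Under exogeneity and monotonicity, PN = (p₁ − p₀) / p₁.
PN = (0.872 − 0.34617) / 0.872 = 0.52583 / 0.872 ≈ 0.6030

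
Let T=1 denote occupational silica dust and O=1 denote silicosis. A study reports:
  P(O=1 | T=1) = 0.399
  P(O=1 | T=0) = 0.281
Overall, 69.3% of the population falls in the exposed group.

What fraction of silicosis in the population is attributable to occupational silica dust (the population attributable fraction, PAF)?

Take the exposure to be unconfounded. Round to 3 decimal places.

PAF ≈ 0.225

Let p₁ = 0.399, p₀ = 0.281.
Overall risk P(Y=1) = π·p₁ + (1−π)·p₀ = 0.693×0.399 + 0.307×0.281 = 0.36277.
Under exogeneity, PAF = [P(Y=1) − p₀] / P(Y=1).
PAF = (0.36277 − 0.281) / 0.36277 ≈ 0.2254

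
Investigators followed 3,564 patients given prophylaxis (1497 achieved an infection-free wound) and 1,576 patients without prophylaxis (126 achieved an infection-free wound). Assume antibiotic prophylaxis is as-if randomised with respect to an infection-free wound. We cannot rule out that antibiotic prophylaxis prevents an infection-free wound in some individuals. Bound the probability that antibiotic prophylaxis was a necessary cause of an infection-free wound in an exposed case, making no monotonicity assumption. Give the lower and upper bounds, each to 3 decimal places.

p₁ = P(outcome | exposed) = 1497/3564 = 0.42003
p₀ = P(outcome | unexposed) = 126/1576 = 0.079949
Under exogeneity alone the bounds on PN are max{0,(p₁−p₀)/p₁} ≤ PN ≤ min{1,(1−p₀)/p₁}.
  lower = (p₁ − p₀)/p₁ = 0.34008 / 0.42003 ≈ 0.8097
  upper = min{1, (1 − p₀)/p₁} = 0.92005 / 0.42003 ≈ 2.1904 → capped at 1

0.810 ≤ PN ≤ 1.000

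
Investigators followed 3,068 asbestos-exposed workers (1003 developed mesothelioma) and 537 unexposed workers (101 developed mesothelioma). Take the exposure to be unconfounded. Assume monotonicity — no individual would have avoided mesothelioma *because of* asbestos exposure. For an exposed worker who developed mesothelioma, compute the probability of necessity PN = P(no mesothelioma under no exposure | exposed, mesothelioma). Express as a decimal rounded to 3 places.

PN ≈ 0.425

p₁ = P(outcome | exposed) = 1003/3068 = 0.32692
p₀ = P(outcome | unexposed) = 101/537 = 0.18808
Under exogeneity and monotonicity, PN = (p₁ − p₀) / p₁.
PN = (0.32692 − 0.18808) / 0.32692 = 0.13884 / 0.32692 ≈ 0.4247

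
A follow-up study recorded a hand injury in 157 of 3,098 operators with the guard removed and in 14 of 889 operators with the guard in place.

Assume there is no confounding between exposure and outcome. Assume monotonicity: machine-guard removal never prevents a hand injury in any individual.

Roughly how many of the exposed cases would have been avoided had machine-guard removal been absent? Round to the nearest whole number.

p₁ = P(outcome | exposed) = 157/3098 = 0.050678
p₀ = P(outcome | unexposed) = 14/889 = 0.015748
PN = (p₁ − p₀)/p₁ = (0.050678 − 0.015748) / 0.050678 ≈ 0.68925.
Attributable cases ≈ PN × (exposed cases) = 0.68925 × 157 ≈ 108.21.

about 108 cases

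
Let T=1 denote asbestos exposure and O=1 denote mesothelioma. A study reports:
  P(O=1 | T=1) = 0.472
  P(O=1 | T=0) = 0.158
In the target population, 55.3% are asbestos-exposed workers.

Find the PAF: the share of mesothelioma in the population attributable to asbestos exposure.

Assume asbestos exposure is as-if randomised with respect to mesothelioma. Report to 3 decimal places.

Let p₁ = 0.472, p₀ = 0.158.
Overall risk P(Y=1) = π·p₁ + (1−π)·p₀ = 0.553×0.472 + 0.447×0.158 = 0.33164.
Under exogeneity, PAF = [P(Y=1) − p₀] / P(Y=1).
PAF = (0.33164 − 0.158) / 0.33164 ≈ 0.5236

PAF ≈ 0.524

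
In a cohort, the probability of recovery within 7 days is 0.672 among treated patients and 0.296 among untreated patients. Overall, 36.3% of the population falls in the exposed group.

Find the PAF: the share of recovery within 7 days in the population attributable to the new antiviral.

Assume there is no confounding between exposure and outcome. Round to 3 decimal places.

Let p₁ = 0.672, p₀ = 0.296.
Overall risk P(Y=1) = π·p₁ + (1−π)·p₀ = 0.363×0.672 + 0.637×0.296 = 0.43249.
Under exogeneity, PAF = [P(Y=1) − p₀] / P(Y=1).
PAF = (0.43249 − 0.296) / 0.43249 ≈ 0.3156

PAF ≈ 0.316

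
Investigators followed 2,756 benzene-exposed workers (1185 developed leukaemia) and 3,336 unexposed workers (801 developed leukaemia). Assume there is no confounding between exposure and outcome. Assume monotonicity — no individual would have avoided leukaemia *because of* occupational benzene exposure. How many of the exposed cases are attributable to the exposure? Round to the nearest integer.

p₁ = P(outcome | exposed) = 1185/2756 = 0.42997
p₀ = P(outcome | unexposed) = 801/3336 = 0.24011
PN = (p₁ − p₀)/p₁ = (0.42997 − 0.24011) / 0.42997 ≈ 0.44157.
Attributable cases ≈ PN × (exposed cases) = 0.44157 × 1185 ≈ 523.26.

about 523 cases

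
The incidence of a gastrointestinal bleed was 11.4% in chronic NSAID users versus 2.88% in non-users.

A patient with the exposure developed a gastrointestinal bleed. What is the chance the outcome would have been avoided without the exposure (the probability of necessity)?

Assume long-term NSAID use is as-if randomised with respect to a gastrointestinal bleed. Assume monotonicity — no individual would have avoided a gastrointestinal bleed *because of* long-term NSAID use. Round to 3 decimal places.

PN ≈ 0.747

p₁ = 0.114, p₀ = 0.0288.
Under exogeneity and monotonicity, PN = (p₁ − p₀) / p₁.
PN = (0.114 − 0.0288) / 0.114 = 0.0852 / 0.114 ≈ 0.7474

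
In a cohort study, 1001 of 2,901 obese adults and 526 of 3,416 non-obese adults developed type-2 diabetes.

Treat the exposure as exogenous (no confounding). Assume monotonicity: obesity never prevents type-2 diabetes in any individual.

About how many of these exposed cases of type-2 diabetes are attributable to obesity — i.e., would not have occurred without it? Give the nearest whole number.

p₁ = P(outcome | exposed) = 1001/2901 = 0.34505
p₀ = P(outcome | unexposed) = 526/3416 = 0.15398
PN = (p₁ − p₀)/p₁ = (0.34505 − 0.15398) / 0.34505 ≈ 0.55375.
Attributable cases ≈ PN × (exposed cases) = 0.55375 × 1001 ≈ 554.30.

about 554 cases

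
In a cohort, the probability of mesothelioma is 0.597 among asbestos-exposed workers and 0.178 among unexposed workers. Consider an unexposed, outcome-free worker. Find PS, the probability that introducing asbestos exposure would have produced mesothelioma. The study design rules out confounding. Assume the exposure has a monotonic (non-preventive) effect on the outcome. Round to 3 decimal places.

PS ≈ 0.510

Let p₁ = 0.597, p₀ = 0.178.
Under exogeneity and monotonicity, PS = (p₁ − p₀) / (1 − p₀).
PS = (0.597 − 0.178) / (1 − 0.178) = 0.419 / 0.822 ≈ 0.5097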